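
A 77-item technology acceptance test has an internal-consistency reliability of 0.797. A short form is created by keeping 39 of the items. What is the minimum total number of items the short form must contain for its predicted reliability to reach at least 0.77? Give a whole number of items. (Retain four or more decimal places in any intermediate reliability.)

First, r for the 39-item form: n = 39/77 = 0.5065, so r_39 = 0.5065·0.797/(1 + (0.5065 − 1)·0.797) = 0.6654
Length factor from the short form to reach 0.77: n' = 0.77(1 − 0.6654) / [0.6654(1 − 0.77)] ≈ 1.6835
Total items = 1.6835 × 39 = 65.66, rounded up to 66.

66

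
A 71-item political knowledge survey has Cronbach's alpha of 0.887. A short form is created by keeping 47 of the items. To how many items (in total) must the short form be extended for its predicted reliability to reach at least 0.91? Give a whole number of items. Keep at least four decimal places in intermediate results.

92

First, r for the 47-item form: n = 47/71 = 0.6620, so r_47 = 0.6620·0.887/(1 + (0.6620 − 1)·0.887) = 0.8386
Then solve for n' with r_old = 0.8386, r_target = 0.91: n' = 0.91(1 − 0.8386)/[0.8386(1 − 0.91)] = 1.9460
Items = 1.9460 × 47 ≈ 91.46 → 92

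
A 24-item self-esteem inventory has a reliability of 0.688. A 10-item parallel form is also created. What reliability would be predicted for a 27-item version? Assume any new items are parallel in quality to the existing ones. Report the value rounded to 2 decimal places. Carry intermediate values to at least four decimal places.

Only the ratio of lengths matters: n = 27/24 = 1.1250
r_{27} = n·r / (1 + (n − 1)·r) = 0.7740 / 1.0860 ≈ 0.7127

0.71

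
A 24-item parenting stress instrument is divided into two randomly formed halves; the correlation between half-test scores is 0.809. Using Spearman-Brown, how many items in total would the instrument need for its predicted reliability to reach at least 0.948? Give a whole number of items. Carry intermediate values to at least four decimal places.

52

r_full = 2(0.809)/(1 + 0.809) = 0.8944
n = r_tgt(1 − r_full) / [r_full(1 − r_tgt)] = 0.948 × 0.1056 / (0.8944 × 0.052) ≈ 2.1525
Required items = 2.1525 × 24 = 51.66, so 52 items.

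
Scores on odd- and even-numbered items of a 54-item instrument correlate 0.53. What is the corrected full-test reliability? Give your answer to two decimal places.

Each half is half the length of the full test, so the full test is n = 2 times a half.
r_full = 2r_hh / (1 + r_hh) = 2 × 0.53 / (1 + 0.53)
r_full = 1.0600 / 1.5300 ≈ 0.6928

0.69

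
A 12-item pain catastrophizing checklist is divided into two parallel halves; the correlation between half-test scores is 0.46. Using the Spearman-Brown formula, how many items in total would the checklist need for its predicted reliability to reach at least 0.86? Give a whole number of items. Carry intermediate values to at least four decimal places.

r_full = 2(0.46)/(1 + 0.46) = 0.6301
n = r_tgt(1 − r_full) / [r_full(1 − r_tgt)] = 0.86 × 0.3699 / (0.6301 × 0.14) ≈ 3.6062
Required items = 3.6062 × 12 = 43.27, so 44 items.

44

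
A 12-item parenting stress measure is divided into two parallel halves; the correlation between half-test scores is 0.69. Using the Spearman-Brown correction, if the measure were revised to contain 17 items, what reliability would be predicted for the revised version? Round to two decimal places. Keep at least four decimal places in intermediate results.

0.86

Spearman-Brown correction (n = 2): r_full = 2·0.69/(1 + 0.69) = 0.8166
Length factor from 12 to 17 items: n = 17/12 = 1.4167
r_new = n·r_full / (1 + (n − 1)·r_full) = 1.1569 / 1.3403 ≈ 0.8632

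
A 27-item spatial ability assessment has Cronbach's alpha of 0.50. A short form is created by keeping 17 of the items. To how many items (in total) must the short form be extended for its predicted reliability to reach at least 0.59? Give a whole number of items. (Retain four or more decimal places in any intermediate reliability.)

39

Short-form reliability: n = 17/27 = 0.6296; r_17 = n·r/(1+(n−1)r) ≈ 0.3864
Length factor from the short form to reach 0.59: n' = 0.59(1 − 0.3864) / [0.3864(1 − 0.59)] ≈ 2.2852
Items = 2.2852 × 17 ≈ 38.85 → 39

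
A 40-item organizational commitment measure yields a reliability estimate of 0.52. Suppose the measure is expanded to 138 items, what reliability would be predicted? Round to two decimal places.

Length ratio n = 138/40 = 3.45
r_new = (3.45 × 0.52) / (1 + (3.45 − 1) × 0.52)
     = 1.7940 / 2.2740 = 0.7889

0.79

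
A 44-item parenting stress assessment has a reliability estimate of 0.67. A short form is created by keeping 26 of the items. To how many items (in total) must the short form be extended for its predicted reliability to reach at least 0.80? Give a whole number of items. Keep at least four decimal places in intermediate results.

Short-form reliability: n = 26/44 = 0.5909; r_26 = n·r/(1+(n−1)r) ≈ 0.5454
Then solve for n' with r_old = 0.5454, r_target = 0.80: n' = 0.80(1 − 0.5454)/[0.5454(1 − 0.80)] = 3.3341
Total items = 3.3341 × 26 = 86.69, rounded up to 87.

87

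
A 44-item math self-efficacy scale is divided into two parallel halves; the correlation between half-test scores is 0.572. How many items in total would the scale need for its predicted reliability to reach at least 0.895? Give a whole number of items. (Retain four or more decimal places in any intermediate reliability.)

141

r_full = 2(0.572)/(1 + 0.572) = 0.7277
Solve Spearman-Brown for n: n = 0.895(1 − 0.7277) / [0.7277(1 − 0.895)] = 3.1895
Required items = 3.1895 × 44 = 140.34, so 141 items.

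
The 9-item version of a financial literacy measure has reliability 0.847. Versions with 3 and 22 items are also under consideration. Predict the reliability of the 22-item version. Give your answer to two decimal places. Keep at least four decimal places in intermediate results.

0.93

Only the ratio of lengths matters: n = 22/9 = 2.4444
r_{22} = n·r / (1 + (n − 1)·r) = 2.0704 / 2.2234 ≈ 0.9312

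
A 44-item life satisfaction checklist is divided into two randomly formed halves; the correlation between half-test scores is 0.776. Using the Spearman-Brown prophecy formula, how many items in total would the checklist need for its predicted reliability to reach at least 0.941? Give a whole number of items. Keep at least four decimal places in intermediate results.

102

r_full = 2(0.776)/(1 + 0.776) = 0.8739
Solve Spearman-Brown for n: n = 0.941(1 − 0.8739) / [0.8739(1 − 0.941)] = 2.3014
Items = 2.3014 × 44 ≈ 101.26 → 102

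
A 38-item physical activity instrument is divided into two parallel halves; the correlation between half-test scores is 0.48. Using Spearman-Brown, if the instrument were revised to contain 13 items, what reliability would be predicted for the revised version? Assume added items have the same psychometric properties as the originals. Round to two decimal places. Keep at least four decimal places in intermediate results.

0.39

Spearman-Brown correction (n = 2): r_full = 2·0.48/(1 + 0.48) = 0.6486
Then adjust to 13 items: n = 13/38 = 0.3421
r_new = n·r_full / (1 + (n − 1)·r_full) = 0.2219 / 0.5733 ≈ 0.3871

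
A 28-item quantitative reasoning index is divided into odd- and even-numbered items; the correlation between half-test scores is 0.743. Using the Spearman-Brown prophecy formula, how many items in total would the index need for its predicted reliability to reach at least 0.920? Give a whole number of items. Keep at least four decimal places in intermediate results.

r_full = 2(0.743)/(1 + 0.743) = 0.8526
n = r_tgt(1 − r_full) / [r_full(1 − r_tgt)] = 0.920 × 0.1474 / (0.8526 × 0.080) ≈ 1.9882
Items = 1.9882 × 28 ≈ 55.67 → 56

56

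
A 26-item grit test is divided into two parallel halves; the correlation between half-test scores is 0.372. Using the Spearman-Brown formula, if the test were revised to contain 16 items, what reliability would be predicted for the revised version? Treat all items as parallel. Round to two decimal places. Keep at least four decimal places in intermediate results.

First correct the split-half correlation to full-test reliability: r_full = 2 × 0.372 / (1 + 0.372) ≈ 0.5423
Then adjust to 16 items: n = 16/26 = 0.6154
r_new = n·r_full / (1 + (n − 1)·r_full) = 0.3337 / 0.7914 ≈ 0.4217

0.42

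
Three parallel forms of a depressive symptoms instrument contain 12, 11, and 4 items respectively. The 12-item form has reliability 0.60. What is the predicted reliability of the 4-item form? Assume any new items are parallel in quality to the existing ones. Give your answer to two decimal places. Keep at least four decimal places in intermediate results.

0.33

The 11-item form is not needed; work directly from the 12-item form with n = 4/12 = 0.3333.
r_{4} = n·r / (1 + (n − 1)·r) = 0.2000 / 0.6000 ≈ 0.3333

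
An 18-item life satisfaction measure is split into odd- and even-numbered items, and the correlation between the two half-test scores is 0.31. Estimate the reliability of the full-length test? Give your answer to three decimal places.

0.473

Apply the Spearman-Brown correction with n = 2:
r_full = 2(0.31) / (1 + 0.31)
       = 0.6200 / 1.3100 = 0.4733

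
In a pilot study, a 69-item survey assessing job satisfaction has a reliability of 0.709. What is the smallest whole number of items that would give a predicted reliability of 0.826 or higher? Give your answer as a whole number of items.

Invert Spearman-Brown to solve for n:
n = r_target (1 − r_old) / [ r_old (1 − r_target) ]
n = 0.826 × (1 − 0.709) / [ 0.709 × (1 − 0.826) ]
n = 0.240366 / 0.123366 ≈ 1.9484
So the test needs 1.9484 × 69 ≈ 134.44 items; rounding up, 135.

135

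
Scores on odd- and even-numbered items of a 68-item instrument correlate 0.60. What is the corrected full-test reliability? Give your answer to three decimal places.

0.750

The full test is twice the length of either half (n = 2).
r_full = 2r_hh / (1 + r_hh) = 2 × 0.60 / (1 + 0.60)
r_full = 1.2000 / 1.6000 ≈ 0.7500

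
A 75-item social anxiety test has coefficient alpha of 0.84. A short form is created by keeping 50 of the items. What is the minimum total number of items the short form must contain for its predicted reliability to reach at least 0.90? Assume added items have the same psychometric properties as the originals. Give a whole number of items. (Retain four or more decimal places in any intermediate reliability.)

129

Short-form reliability: n = 50/75 = 0.6667; r_50 = n·r/(1+(n−1)r) ≈ 0.7778
Then solve for n' with r_old = 0.7778, r_target = 0.90: n' = 0.90(1 − 0.7778)/[0.7778(1 − 0.90)] = 2.5711
Items = 2.5711 × 50 ≈ 128.56 → 129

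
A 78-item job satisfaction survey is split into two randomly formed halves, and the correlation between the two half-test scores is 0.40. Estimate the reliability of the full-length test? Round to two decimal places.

Apply the Spearman-Brown correction with n = 2:
r_full = 2r_hh / (1 + r_hh) = 2 × 0.40 / (1 + 0.40)
r_full = 0.8000 / 1.4000 ≈ 0.5714

0.57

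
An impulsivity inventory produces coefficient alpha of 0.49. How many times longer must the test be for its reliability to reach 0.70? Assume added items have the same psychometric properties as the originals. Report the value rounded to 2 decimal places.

n = 0.70(1 − 0.49) / [0.49(1 − 0.70)]
  = 0.3570 / 0.1470 = 2.4286

2.43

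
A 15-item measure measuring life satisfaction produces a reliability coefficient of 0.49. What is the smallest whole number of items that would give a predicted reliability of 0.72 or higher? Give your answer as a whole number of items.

41

Rearranging the Spearman-Brown formula for n,
n = r_target (1 − r_old) / [ r_old (1 − r_target) ]
n = [0.72 × 0.51] / [0.49 × 0.28]
  = 0.3672 / 0.1372 = 2.6764
2.6764 × 15 = 40.15 → 41 items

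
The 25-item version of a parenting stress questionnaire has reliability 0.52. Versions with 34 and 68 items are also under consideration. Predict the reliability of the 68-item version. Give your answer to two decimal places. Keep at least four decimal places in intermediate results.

0.75

Only the ratio of lengths matters: n = 68/25 = 2.7200
r_{68} = n·r / (1 + (n − 1)·r) = 1.4144 / 1.8944 ≈ 0.7466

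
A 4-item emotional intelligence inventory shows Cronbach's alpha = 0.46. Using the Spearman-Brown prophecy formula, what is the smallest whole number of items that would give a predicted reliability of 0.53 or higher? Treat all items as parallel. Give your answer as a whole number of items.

n = [0.53 × 0.54] / [0.46 × 0.47]
  = 0.2862 / 0.2162 = 1.3238
Items needed = n × 4 = 1.3238 × 4 ≈ 5.30 → round up to 6

6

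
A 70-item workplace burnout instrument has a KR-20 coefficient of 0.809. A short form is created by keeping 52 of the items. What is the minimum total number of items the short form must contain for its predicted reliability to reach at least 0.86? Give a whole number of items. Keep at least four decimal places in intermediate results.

Short-form reliability: n = 52/70 = 0.7429; r_52 = n·r/(1+(n−1)r) ≈ 0.7588
Length factor from the short form to reach 0.86: n' = 0.86(1 − 0.7588) / [0.7588(1 − 0.86)] ≈ 1.9526
Items = 1.9526 × 52 ≈ 101.54 → 102

102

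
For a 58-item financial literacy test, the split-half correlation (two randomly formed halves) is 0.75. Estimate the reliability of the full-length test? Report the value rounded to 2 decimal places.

Apply the Spearman-Brown correction with n = 2:
r_full = 2r_hh / (1 + r_hh) = 2 × 0.75 / (1 + 0.75)
r_full = 1.5000 / 1.7500 ≈ 0.8571

0.86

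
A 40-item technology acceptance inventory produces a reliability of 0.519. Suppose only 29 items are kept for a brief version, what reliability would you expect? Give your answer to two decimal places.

n = 29/40 = 0.725
r_new = 0.725·0.519 / [1 + (0.725 − 1)·0.519]
r_new = 0.3763 / 0.8573 ≈ 0.4389

0.44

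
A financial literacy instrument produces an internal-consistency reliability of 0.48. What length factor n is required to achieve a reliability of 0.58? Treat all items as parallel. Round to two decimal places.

1.50

Rearranging the Spearman-Brown formula for n,
n = r*(1 − r) / [ r (1 − r*) ]
n = 0.58(1 − 0.48) / [0.48(1 − 0.58)]
n = 0.3016 / 0.2016 ≈ 1.4960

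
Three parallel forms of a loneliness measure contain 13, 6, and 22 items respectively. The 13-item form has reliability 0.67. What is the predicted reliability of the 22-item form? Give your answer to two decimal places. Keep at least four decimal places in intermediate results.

Only the ratio of lengths matters: n = 22/13 = 1.6923
r_{22} = n·r / (1 + (n − 1)·r) = 1.1338 / 1.4638 ≈ 0.7746

0.77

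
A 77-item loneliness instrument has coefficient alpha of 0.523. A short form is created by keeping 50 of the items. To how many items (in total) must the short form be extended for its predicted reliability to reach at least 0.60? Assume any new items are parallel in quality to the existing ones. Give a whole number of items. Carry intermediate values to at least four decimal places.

Short-form reliability: n = 50/77 = 0.6494; r_50 = n·r/(1+(n−1)r) ≈ 0.4159
Then solve for n' with r_old = 0.4159, r_target = 0.60: n' = 0.60(1 − 0.4159)/[0.4159(1 − 0.60)] = 2.1066
Total items = 2.1066 × 50 = 105.33, rounded up to 106.

106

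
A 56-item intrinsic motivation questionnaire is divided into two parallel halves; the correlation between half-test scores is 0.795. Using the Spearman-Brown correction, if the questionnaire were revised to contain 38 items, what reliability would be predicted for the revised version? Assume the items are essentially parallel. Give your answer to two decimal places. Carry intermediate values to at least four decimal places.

Full-test reliability from the split-half r: r_full = 2(0.795)/(1 + 0.795) = 0.8858
Length factor from 56 to 38 items: n = 38/56 = 0.6786
r_new = n·r_full / (1 + (n − 1)·r_full) = 0.6011 / 0.7153 ≈ 0.8403

0.84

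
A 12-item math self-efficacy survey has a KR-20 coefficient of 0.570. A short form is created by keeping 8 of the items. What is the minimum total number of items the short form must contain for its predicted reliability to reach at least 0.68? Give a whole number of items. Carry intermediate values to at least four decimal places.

Short-form reliability: n = 8/12 = 0.6667; r_8 = n·r/(1+(n−1)r) ≈ 0.4691
Then solve for n' with r_old = 0.4691, r_target = 0.68: n' = 0.68(1 − 0.4691)/[0.4691(1 − 0.68)] = 2.4050
Total items = 2.4050 × 8 = 19.24, rounded up to 20.

20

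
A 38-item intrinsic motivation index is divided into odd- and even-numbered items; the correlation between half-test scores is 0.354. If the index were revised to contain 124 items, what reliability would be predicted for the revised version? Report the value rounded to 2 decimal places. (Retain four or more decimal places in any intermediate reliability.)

Spearman-Brown correction (n = 2): r_full = 2·0.354/(1 + 0.354) = 0.5229
Then adjust to 124 items: n = 124/38 = 3.2632
r_new = n·r_full / (1 + (n − 1)·r_full) = 1.7063 / 2.1834 ≈ 0.7815

0.78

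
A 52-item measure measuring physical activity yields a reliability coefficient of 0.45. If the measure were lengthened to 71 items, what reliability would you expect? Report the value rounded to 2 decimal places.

n = 71/52 = 1.3654
Spearman-Brown: r_new = n·r / (1 + (n − 1)·r)
r_new = (1.3654 × 0.45) / (1 + (1.3654 − 1) × 0.45)
r_new = 0.6144 / 1.1644 ≈ 0.5277

0.53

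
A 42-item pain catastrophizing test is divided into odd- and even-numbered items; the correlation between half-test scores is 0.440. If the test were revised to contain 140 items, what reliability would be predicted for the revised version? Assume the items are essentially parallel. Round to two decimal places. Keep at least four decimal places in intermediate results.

0.84

Full-test reliability from the split-half r: r_full = 2(0.440)/(1 + 0.440) = 0.6111
Length factor from 42 to 140 items: n = 140/42 = 3.3333
r_new = n·r_full / (1 + (n − 1)·r_full) = 2.0370 / 2.4259 ≈ 0.8397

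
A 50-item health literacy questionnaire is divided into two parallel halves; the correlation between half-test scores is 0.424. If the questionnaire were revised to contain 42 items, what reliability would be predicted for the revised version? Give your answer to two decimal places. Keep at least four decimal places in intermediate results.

First correct the split-half correlation to full-test reliability: r_full = 2 × 0.424 / (1 + 0.424) ≈ 0.5955
Length factor from 50 to 42 items: n = 42/50 = 0.8400
r_new = n·r_full / (1 + (n − 1)·r_full) = 0.5002 / 0.9047 ≈ 0.5529

0.55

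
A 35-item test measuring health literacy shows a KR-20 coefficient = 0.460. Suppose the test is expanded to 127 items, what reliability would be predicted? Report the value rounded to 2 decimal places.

The new length is 127/35 = 3.6286 times the old.
r_new = (3.6286 × 0.460) / (1 + (3.6286 − 1) × 0.460)
r_new = 1.6692 / 2.2092 ≈ 0.7556

0.76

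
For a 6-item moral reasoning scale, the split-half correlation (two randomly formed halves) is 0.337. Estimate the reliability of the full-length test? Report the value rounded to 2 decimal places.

0.50

Each half is half the length of the full test, so the full test is n = 2 times a half.
r_full = 2r_hh / (1 + r_hh) = 2 × 0.337 / (1 + 0.337)
       = 0.6740 / 1.3370 = 0.5041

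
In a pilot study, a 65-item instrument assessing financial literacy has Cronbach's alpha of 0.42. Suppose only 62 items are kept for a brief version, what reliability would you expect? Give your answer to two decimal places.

0.41

The new length is 62/65 = 0.9538 times the old.
Spearman-Brown: r_new = n·r / (1 + (n − 1)·r)
r_new = 0.9538·0.42 / [1 + (0.9538 − 1)·0.42]
     = 0.4006 / 0.9806 = 0.4085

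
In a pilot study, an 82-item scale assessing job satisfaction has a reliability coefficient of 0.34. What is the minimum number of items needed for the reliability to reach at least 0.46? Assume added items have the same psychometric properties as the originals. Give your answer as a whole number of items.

136

n = 0.46 × (1 − 0.34) / [ 0.34 × (1 − 0.46) ]
  = 0.3036 / 0.1836 = 1.6536
Items needed = n × 82 = 1.6536 × 82 ≈ 135.60 → round up to 136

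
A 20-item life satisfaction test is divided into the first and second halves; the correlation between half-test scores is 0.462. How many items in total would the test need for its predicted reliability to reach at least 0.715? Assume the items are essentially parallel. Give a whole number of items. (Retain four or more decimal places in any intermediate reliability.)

30

Corrected full-test reliability: r_full = 2 × 0.462 / (1 + 0.462) ≈ 0.6320
n = r_tgt(1 − r_full) / [r_full(1 − r_tgt)] = 0.715 × 0.3680 / (0.6320 × 0.285) ≈ 1.4608
Required items = 1.4608 × 20 = 29.22, so 30 items.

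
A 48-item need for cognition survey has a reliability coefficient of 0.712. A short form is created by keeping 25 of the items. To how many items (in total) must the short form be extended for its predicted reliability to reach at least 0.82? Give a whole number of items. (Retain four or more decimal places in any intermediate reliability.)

89

First, r for the 25-item form: n = 25/48 = 0.5208, so r_25 = 0.5208·0.712/(1 + (0.5208 − 1)·0.712) = 0.5628
Then solve for n' with r_old = 0.5628, r_target = 0.82: n' = 0.82(1 − 0.5628)/[0.5628(1 − 0.82)] = 3.5389
Items = 3.5389 × 25 ≈ 88.47 → 89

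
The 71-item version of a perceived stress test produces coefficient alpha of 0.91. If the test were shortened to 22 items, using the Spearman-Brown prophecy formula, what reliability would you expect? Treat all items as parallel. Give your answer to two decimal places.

0.76

n = 22/71 = 0.3099
r_new = (0.3099 × 0.91) / (1 + (0.3099 − 1) × 0.91)
     = 0.2820 / 0.3720 = 0.7581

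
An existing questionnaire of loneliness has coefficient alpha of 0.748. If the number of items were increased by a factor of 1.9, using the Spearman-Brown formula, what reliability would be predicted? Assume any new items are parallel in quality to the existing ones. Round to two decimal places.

0.85

r_new = 1.9·0.748 / [1 + (1.9 − 1)·0.748]
     = 1.4212 / 1.6732 = 0.8494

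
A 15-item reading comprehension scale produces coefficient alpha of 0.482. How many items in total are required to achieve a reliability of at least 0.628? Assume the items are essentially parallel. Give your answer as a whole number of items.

28

n = 0.628 × (1 − 0.482) / [ 0.482 × (1 − 0.628) ]
  = 0.325304 / 0.179304 = 1.8143
Items needed = n × 15 = 1.8143 × 15 ≈ 27.21 → round up to 28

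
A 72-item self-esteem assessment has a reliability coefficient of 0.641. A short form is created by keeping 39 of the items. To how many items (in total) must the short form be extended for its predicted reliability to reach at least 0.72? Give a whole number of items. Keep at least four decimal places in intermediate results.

Short-form reliability: n = 39/72 = 0.5417; r_39 = n·r/(1+(n−1)r) ≈ 0.4917
Then solve for n' with r_old = 0.4917, r_target = 0.72: n' = 0.72(1 − 0.4917)/[0.4917(1 − 0.72)] = 2.6582
Total items = 2.6582 × 39 = 103.67, rounded up to 104.

104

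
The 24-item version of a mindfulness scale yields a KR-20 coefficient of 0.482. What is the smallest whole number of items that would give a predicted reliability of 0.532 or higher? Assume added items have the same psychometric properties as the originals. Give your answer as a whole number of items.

n = 0.532 × (1 − 0.482) / [ 0.482 × (1 − 0.532) ]
n = 0.275576 / 0.225576 ≈ 1.2217
Items needed = n × 24 = 1.2217 × 24 ≈ 29.32 → round up to 30

30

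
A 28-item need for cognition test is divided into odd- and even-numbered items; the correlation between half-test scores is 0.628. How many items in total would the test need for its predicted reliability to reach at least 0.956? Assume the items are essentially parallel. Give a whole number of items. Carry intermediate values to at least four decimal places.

181

Corrected full-test reliability: r_full = 2 × 0.628 / (1 + 0.628) ≈ 0.7715
Solve Spearman-Brown for n: n = 0.956(1 − 0.7715) / [0.7715(1 − 0.956)] = 6.4351
Items = 6.4351 × 28 ≈ 180.18 → 181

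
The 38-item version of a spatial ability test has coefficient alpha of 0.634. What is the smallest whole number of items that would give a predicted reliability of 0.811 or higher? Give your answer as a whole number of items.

95

n = 0.811 × (1 − 0.634) / [ 0.634 × (1 − 0.811) ]
n = 0.296826 / 0.119826 ≈ 2.4771
2.4771 × 38 = 94.13 → 95 items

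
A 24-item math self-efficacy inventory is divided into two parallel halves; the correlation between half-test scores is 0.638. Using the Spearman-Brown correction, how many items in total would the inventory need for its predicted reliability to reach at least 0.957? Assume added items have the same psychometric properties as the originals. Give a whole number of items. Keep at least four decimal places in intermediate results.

152

Corrected full-test reliability: r_full = 2 × 0.638 / (1 + 0.638) ≈ 0.7790
n = r_tgt(1 − r_full) / [r_full(1 − r_tgt)] = 0.957 × 0.2210 / (0.7790 × 0.043) ≈ 6.3139
Items = 6.3139 × 24 ≈ 151.53 → 152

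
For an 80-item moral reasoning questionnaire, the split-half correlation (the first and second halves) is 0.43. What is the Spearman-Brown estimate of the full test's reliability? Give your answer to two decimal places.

0.60

The full test is twice the length of either half (n = 2).
r_full = 2(0.43) / (1 + 0.43)
r_full = 0.8600 / 1.4300 ≈ 0.6014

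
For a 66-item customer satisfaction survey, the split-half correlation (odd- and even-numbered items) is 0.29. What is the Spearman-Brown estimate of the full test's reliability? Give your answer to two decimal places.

0.45

Each half is half the length of the full test, so the full test is n = 2 times a half.
r_full = 2(0.29) / (1 + 0.29)
r_full = 0.5800 / 1.2900 ≈ 0.4496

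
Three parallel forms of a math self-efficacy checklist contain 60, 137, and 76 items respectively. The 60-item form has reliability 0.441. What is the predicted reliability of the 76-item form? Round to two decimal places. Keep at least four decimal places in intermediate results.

The 137-item form is not needed; work directly from the 60-item form with n = 76/60 = 1.2667.
r_{76} = n·r / (1 + (n − 1)·r) = 0.5586 / 1.1176 ≈ 0.4998

0.50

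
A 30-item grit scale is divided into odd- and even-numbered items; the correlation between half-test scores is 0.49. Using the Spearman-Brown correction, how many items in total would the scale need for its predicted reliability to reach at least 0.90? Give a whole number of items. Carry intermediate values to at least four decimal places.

Corrected full-test reliability: r_full = 2 × 0.49 / (1 + 0.49) ≈ 0.6577
Solve Spearman-Brown for n: n = 0.90(1 − 0.6577) / [0.6577(1 − 0.90)] = 4.6841
Required items = 4.6841 × 30 = 140.52, so 141 items.

141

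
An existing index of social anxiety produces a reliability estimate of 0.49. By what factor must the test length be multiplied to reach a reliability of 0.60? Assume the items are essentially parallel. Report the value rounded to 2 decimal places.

1.56

n = [0.60 × 0.51] / [0.49 × 0.40]
  = 0.3060 / 0.1960 = 1.5612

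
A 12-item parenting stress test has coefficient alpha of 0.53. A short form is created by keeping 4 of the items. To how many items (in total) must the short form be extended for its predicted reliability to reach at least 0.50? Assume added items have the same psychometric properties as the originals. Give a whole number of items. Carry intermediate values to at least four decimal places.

Short-form reliability: n = 4/12 = 0.3333; r_4 = n·r/(1+(n−1)r) ≈ 0.2732
Length factor from the short form to reach 0.50: n' = 0.50(1 − 0.2732) / [0.2732(1 − 0.50)] ≈ 2.6603
Items = 2.6603 × 4 ≈ 10.64 → 11

11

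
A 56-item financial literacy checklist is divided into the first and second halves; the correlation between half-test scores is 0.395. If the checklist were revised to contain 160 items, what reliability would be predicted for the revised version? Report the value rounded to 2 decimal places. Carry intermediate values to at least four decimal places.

Full-test reliability from the split-half r: r_full = 2(0.395)/(1 + 0.395) = 0.5663
Length factor from 56 to 160 items: n = 160/56 = 2.8571
r_new = n·r_full / (1 + (n − 1)·r_full) = 1.6180 / 2.0517 ≈ 0.7886

0.79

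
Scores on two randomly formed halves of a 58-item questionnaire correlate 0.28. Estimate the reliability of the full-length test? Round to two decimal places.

0.44

Apply the Spearman-Brown correction with n = 2:
r_full = 2(0.28) / (1 + 0.28)
r_full = 0.5600 / 1.2800 ≈ 0.4375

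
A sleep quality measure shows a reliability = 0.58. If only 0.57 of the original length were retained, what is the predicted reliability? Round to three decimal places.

0.440

r_new = (0.57 × 0.58) / (1 + (0.57 − 1) × 0.58)
r_new = 0.3306 / 0.7506 ≈ 0.4404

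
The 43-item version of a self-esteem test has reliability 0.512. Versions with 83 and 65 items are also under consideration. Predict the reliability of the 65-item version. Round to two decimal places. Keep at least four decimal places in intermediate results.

The 83-item form is not needed; work directly from the 43-item form with n = 65/43 = 1.5116.
r_{65} = n·r / (1 + (n − 1)·r) = 0.7739 / 1.2619 ≈ 0.6133

0.61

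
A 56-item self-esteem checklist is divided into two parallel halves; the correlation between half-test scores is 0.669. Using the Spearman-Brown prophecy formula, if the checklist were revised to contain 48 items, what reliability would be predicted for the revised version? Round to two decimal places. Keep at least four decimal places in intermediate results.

First correct the split-half correlation to full-test reliability: r_full = 2 × 0.669 / (1 + 0.669) ≈ 0.8017
Then adjust to 48 items: n = 48/56 = 0.8571
r_new = n·r_full / (1 + (n − 1)·r_full) = 0.6871 / 0.8854 ≈ 0.7760

0.78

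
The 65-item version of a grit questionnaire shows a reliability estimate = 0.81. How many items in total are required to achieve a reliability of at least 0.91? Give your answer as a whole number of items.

n = [0.91 × 0.19] / [0.81 × 0.09]
  = 0.1729 / 0.0729 = 2.3717
Items needed = n × 65 = 2.3717 × 65 ≈ 154.16 → round up to 155

155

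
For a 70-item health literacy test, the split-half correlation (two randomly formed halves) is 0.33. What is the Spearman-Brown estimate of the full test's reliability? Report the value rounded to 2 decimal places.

0.50

r_full = 2r_hh / (1 + r_hh) = 2 × 0.33 / (1 + 0.33)
       = 0.6600 / 1.3300 = 0.4962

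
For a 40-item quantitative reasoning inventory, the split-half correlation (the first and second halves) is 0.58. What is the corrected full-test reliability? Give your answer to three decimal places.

r_full = 2r_hh / (1 + r_hh) = 2 × 0.58 / (1 + 0.58)
r_full = 1.1600 / 1.5800 ≈ 0.7342

0.734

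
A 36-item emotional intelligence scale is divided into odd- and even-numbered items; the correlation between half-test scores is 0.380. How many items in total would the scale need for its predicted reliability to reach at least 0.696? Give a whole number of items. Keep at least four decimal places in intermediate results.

68

r_full = 2(0.380)/(1 + 0.380) = 0.5507
Solve Spearman-Brown for n: n = 0.696(1 − 0.5507) / [0.5507(1 − 0.696)] = 1.8679
Required items = 1.8679 × 36 = 67.24, so 68 items.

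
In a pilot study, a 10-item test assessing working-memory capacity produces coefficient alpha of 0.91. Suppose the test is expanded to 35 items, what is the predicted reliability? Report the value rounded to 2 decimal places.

The new length is 35/10 = 3.5 times the old.
Apply the Spearman-Brown prophecy formula, r' = nr / [1 + (n − 1)r]:
r_new = (3.5 × 0.91) / (1 + (3.5 − 1) × 0.91)
r_new = 3.1850 / 3.2750 ≈ 0.9725

0.97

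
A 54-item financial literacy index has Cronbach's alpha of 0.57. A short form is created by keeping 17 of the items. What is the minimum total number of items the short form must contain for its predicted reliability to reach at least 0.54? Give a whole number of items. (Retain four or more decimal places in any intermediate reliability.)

Short-form reliability: n = 17/54 = 0.3148; r_17 = n·r/(1+(n−1)r) ≈ 0.2944
Then solve for n' with r_old = 0.2944, r_target = 0.54: n' = 0.54(1 − 0.2944)/[0.2944(1 − 0.54)] = 2.8136
Total items = 2.8136 × 17 = 47.83, rounded up to 48.

48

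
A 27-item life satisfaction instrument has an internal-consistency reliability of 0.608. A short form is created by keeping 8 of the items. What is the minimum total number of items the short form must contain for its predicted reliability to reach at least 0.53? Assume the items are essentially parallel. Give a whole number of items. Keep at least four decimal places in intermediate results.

20

Short-form reliability: n = 8/27 = 0.2963; r_8 = n·r/(1+(n−1)r) ≈ 0.3149
Length factor from the short form to reach 0.53: n' = 0.53(1 − 0.3149) / [0.3149(1 − 0.53)] ≈ 2.4533
Total items = 2.4533 × 8 = 19.63, rounded up to 20.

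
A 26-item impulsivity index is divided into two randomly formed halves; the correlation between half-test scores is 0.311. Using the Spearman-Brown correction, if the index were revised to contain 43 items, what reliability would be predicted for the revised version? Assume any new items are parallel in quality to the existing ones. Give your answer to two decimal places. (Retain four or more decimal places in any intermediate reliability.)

0.60

Full-test reliability from the split-half r: r_full = 2(0.311)/(1 + 0.311) = 0.4744
Then adjust to 43 items: n = 43/26 = 1.6538
r_new = n·r_full / (1 + (n − 1)·r_full) = 0.7846 / 1.3102 ≈ 0.5988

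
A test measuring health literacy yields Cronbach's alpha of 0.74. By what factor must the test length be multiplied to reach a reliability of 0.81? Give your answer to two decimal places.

1.50

n = [0.81 × 0.26] / [0.74 × 0.19]
n = 0.2106 / 0.1406 ≈ 1.4979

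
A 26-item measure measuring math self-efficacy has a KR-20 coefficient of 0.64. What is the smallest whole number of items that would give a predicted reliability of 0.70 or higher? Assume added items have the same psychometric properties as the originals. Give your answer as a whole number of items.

35

n = [0.70 × 0.36] / [0.64 × 0.30]
  = 0.2520 / 0.1920 = 1.3125
So the test needs 1.3125 × 26 ≈ 34.12 items; rounding up, 35.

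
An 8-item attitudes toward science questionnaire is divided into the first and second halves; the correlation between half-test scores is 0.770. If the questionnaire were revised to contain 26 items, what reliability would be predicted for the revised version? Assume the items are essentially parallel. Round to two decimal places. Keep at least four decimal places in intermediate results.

0.96

First correct the split-half correlation to full-test reliability: r_full = 2 × 0.770 / (1 + 0.770) ≈ 0.8701
Length factor from 8 to 26 items: n = 26/8 = 3.2500
r_new = n·r_full / (1 + (n − 1)·r_full) = 2.8278 / 2.9577 ≈ 0.9561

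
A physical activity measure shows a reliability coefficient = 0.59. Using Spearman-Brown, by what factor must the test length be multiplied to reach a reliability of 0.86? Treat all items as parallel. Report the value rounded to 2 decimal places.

4.27

n = 0.86(1 − 0.59) / [0.59(1 − 0.86)]
n = 0.3526 / 0.0826 ≈ 4.2688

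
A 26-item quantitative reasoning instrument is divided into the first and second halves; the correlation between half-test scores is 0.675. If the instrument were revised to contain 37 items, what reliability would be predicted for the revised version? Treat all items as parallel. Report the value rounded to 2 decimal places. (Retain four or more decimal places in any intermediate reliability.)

0.86

First correct the split-half correlation to full-test reliability: r_full = 2 × 0.675 / (1 + 0.675) ≈ 0.8060
Length factor from 26 to 37 items: n = 37/26 = 1.4231
r_new = n·r_full / (1 + (n − 1)·r_full) = 1.1470 / 1.3410 ≈ 0.8553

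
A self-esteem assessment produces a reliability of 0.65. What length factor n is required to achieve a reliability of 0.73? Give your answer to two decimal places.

1.46

n = [0.73 × 0.35] / [0.65 × 0.27]
n = 0.2555 / 0.1755 ≈ 1.4558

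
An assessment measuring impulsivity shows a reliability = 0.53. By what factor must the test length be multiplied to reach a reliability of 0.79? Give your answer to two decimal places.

n = 0.79 × (1 − 0.53) / [ 0.53 × (1 − 0.79) ]
n = 0.3713 / 0.1113 ≈ 3.3360

3.34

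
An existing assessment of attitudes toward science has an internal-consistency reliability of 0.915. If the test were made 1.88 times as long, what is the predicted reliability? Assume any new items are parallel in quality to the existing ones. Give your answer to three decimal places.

r_new = (1.88 × 0.915) / (1 + (1.88 − 1) × 0.915)
r_new = 1.7202 / 1.8052 ≈ 0.9529

0.953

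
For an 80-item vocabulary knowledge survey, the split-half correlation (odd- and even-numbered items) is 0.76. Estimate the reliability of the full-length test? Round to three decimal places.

0.864

The full test is twice the length of either half (n = 2).
r_full = 2r_hh / (1 + r_hh) = 2 × 0.76 / (1 + 0.76)
       = 1.5200 / 1.7600 = 0.8636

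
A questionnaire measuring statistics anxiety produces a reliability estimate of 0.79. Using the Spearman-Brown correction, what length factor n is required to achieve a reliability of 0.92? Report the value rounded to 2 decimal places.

Invert Spearman-Brown to solve for n:
n = r*(1 − r) / [ r (1 − r*) ]
n = 0.92 × (1 − 0.79) / [ 0.79 × (1 − 0.92) ]
  = 0.1932 / 0.0632 = 3.0570

3.06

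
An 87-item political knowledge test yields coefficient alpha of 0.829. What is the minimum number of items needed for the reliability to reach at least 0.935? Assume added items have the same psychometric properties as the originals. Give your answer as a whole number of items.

n = 0.935(1 − 0.829) / [0.829(1 − 0.935)]
  = 0.159885 / 0.053885 = 2.9672
Items needed = n × 87 = 2.9672 × 87 ≈ 258.15 → round up to 259

259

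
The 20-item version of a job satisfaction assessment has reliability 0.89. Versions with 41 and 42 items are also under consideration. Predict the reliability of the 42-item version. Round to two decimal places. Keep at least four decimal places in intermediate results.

The 41-item form is not needed; work directly from the 20-item form with n = 42/20 = 2.1000.
r_{42} = n·r / (1 + (n − 1)·r) = 1.8690 / 1.9790 ≈ 0.9444

0.94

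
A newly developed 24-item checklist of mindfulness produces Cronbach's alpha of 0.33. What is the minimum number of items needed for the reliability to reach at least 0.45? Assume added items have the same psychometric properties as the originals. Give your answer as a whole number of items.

n = [0.45 × 0.67] / [0.33 × 0.55]
n = 0.3015 / 0.1815 ≈ 1.6612
So the test needs 1.6612 × 24 ≈ 39.87 items; rounding up, 40.

40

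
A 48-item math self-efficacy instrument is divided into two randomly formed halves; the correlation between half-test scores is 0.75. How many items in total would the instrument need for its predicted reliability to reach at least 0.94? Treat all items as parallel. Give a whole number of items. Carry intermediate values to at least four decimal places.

126

Corrected full-test reliability: r_full = 2 × 0.75 / (1 + 0.75) ≈ 0.8571
n = r_tgt(1 − r_full) / [r_full(1 − r_tgt)] = 0.94 × 0.1429 / (0.8571 × 0.06) ≈ 2.6120
Required items = 2.6120 × 48 = 125.38, so 126 items.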